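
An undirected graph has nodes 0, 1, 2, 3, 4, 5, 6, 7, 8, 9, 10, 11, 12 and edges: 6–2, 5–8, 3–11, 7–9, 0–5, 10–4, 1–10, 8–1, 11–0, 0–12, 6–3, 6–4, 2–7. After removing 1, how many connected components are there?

1

With 1 gone, the remaining components are: {0, 2, 3, 4, 5, 6, 7, 8, 9, 10, 11, 12}.
That is 1 component.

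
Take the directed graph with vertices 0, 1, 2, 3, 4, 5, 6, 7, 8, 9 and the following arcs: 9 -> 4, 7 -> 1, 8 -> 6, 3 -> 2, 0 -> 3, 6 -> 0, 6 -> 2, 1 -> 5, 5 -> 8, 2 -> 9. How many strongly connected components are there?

10

{3} is an SCC by itself.
{2} is an SCC by itself.
{5} is an SCC by itself.
{4} is an SCC by itself.
{7} is an SCC by itself.
(and 5 more singleton SCCs)
That gives 10 strongly connected components.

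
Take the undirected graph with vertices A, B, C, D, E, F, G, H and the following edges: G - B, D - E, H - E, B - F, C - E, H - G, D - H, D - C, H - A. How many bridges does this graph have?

The edges on the cycle D-H-E-D are not bridges since each lies on that cycle.
But removing B - G disconnects B from G; removing A - H disconnects A from H; removing F - B disconnects F from B; removing H - G disconnects H from G — these are bridges.
That makes 4 bridges.

4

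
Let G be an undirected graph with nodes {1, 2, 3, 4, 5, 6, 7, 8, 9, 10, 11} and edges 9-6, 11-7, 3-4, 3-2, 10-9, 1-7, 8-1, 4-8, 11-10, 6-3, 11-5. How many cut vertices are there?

Removing 3 increases the component count from 1 to 2, so 3 is a cut vertex.
Removing 11 increases the component count from 1 to 2, so 11 is a cut vertex.
By contrast removing 5 leaves 1 component; it is not a cut vertex. No other vertex is a cut vertex either.

2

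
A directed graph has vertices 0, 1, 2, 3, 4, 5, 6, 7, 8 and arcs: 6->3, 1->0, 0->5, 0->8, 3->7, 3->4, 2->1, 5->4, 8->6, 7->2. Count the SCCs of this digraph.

3

{0, 1, 2, 3, 6, 7, 8} are all mutually reachable — one SCC of size 7.
{4} is an SCC by itself.
{5} is an SCC by itself.
That gives 3 strongly connected components.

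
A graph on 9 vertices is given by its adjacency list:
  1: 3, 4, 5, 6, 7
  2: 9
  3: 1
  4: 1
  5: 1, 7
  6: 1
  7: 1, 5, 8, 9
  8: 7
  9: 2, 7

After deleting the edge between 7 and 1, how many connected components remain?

1

7 and 1 are still connected via 7-5-1, so the component count stays at 1.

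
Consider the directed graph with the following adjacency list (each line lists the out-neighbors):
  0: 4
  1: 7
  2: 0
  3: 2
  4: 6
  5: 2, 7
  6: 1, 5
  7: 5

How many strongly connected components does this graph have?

2

{0, 1, 2, 4, 5, 6, 7} are all mutually reachable — one SCC of size 7.
{3} is an SCC by itself.
That gives 2 strongly connected components.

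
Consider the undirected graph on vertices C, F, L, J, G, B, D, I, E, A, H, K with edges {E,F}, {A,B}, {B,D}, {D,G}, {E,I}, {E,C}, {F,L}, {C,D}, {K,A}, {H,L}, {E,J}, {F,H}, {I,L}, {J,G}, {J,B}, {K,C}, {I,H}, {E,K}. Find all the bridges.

none

The edges on the cycle F-H-L-F are not bridges since each lies on that cycle.
Every edge lies on some cycle, so there are no bridges.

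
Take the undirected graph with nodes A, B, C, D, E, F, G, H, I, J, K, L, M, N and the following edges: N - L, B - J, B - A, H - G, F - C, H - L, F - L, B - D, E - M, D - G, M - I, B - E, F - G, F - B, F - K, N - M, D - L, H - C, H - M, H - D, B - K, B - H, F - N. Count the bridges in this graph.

The edges on the cycle F-B-H-M-N-F are not bridges since each lies on that cycle.
But removing B - J disconnects B from J; removing B - A disconnects B from A; removing M - I disconnects M from I — these are bridges.
That makes 3 bridges.

3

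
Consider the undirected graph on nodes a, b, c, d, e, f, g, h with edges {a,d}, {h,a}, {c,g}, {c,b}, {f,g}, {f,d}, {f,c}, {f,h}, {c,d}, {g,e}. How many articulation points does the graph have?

2

Removing c increases the component count from 1 to 2, so c is a cut vertex.
Removing g increases the component count from 1 to 2, so g is a cut vertex.
By contrast removing f leaves 1 component; it is not a cut vertex. No other vertex is a cut vertex either.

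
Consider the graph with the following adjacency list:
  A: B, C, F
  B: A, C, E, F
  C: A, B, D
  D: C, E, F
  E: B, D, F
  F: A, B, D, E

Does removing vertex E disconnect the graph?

No

Deleting E leaves 1 component (was 1) (its neighbors B, D, F remain connected to each other), so E is not a cut vertex.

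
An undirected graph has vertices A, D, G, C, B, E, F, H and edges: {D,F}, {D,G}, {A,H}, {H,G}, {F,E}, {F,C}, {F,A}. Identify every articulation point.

Removing F increases the component count from 2 to 4, so F is a cut vertex.
By contrast removing H leaves 2 components; it is not a cut vertex. No other vertex is a cut vertex either.

F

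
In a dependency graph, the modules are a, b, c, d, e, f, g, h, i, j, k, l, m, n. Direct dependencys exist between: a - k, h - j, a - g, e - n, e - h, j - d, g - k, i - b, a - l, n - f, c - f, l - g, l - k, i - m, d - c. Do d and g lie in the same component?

The component containing d is {c, d, e, f, h, j, n}, and g is not in it.

No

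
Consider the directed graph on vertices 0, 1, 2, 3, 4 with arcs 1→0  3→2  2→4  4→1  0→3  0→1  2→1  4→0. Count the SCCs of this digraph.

1

{0, 1, 2, 3, 4} are all mutually reachable — one SCC of size 5.
That gives 1 strongly connected component.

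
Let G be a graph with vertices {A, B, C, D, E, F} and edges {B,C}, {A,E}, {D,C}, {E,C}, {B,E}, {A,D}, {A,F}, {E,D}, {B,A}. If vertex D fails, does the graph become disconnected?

Deleting D leaves 1 component (was 1) (its neighbors A, C, E remain connected to each other), so D is not a cut vertex.

No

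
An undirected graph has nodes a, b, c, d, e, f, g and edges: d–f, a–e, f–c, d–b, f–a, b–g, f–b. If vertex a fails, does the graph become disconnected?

Yes

Deleting a raises the number of components from 1 to 2, so a is a cut vertex.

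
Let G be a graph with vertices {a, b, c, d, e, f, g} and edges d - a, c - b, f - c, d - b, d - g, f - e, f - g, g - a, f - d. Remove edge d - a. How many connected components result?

1

d and a are still connected via d-g-a, so the component count stays at 1.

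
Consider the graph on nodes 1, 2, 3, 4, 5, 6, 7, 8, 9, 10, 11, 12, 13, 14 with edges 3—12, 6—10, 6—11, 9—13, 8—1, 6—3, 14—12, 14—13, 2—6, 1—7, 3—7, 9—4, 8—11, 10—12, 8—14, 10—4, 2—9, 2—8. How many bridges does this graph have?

0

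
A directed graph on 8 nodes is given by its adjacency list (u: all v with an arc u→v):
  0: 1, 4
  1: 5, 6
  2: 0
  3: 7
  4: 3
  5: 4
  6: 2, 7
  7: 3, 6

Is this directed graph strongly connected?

Yes

From 4 we can reach every vertex (0, 1, 2, 3, 4, 5, 6, 7), and every vertex can reach 4 (0, 1, 2, 3, 4, 5, 6, 7). So the whole graph is one strongly connected component.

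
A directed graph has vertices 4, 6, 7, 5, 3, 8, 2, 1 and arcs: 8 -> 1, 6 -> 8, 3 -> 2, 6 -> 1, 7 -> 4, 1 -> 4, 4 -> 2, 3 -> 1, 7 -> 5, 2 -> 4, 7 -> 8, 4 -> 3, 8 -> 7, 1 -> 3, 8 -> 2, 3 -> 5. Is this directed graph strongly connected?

There is no directed path from 1 to 6, so the graph is not strongly connected.

No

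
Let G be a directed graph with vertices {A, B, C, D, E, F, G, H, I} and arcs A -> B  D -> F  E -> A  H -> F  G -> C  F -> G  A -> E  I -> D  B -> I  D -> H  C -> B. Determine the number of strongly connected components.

2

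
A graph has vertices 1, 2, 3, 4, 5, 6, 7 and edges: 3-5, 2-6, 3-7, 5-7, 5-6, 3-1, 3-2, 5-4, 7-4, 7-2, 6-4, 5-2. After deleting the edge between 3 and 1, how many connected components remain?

2

Before removal there is 1 component.
3-1 is a bridge — removing it separates 3's side from 1's side.
After removal: 2 components.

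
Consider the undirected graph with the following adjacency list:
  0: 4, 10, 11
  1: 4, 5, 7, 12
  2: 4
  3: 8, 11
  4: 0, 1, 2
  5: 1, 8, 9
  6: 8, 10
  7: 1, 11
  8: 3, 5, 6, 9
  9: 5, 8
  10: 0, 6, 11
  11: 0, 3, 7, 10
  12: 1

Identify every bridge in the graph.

1-12, 2-4

The edges on the cycle 1-7-11-3-8-5-1 are not bridges since each lies on that cycle.
But removing 1-12 disconnects 1 from 12; removing 2-4 disconnects 2 from 4 — these are bridges.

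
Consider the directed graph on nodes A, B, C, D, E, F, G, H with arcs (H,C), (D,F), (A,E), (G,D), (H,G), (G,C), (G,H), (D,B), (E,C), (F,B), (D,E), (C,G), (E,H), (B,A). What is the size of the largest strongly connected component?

8

{A, B, C, D, E, F, G, H} are all mutually reachable — one SCC of size 8.
The largest has 8 vertices.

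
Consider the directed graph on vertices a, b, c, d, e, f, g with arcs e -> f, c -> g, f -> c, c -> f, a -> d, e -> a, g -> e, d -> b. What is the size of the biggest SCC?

{c, e, f, g} are all mutually reachable — one SCC of size 4.
{b} is an SCC by itself.
{a} is an SCC by itself.
{d} is an SCC by itself.
The largest has 4 vertices.

4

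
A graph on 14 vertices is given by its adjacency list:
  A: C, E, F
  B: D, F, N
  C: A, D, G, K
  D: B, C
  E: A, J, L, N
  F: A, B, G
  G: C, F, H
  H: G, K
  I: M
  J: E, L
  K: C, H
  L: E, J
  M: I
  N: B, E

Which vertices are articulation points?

E

Removing E increases the component count from 2 to 3, so E is a cut vertex.
By contrast removing B leaves 2 components; it is not a cut vertex. No other vertex is a cut vertex either.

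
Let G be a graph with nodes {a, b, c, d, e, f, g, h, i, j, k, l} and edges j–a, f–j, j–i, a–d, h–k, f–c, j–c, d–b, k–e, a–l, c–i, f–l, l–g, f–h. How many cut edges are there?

The edges on the cycle j-c-i-j are not bridges since each lies on that cycle.
But removing k–h disconnects k from h; removing e–k disconnects e from k; removing f–h disconnects f from h; removing a–d disconnects a from d — these are bridges.
In total 6 edges are bridges.

6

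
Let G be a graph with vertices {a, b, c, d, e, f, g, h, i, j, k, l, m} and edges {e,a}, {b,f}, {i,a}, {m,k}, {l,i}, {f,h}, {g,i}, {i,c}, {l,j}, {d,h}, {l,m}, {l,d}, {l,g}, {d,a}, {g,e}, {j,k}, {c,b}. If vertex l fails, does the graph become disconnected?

Deleting l raises the number of components from 1 to 2, so l is a cut vertex.

Yes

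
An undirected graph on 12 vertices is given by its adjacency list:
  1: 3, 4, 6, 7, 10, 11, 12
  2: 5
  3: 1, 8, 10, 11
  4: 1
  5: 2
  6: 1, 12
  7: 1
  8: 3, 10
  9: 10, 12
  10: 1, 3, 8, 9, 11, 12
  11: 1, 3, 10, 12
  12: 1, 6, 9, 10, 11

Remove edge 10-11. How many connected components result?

2

10 and 11 are still connected via 10-1-11, so the component count stays at 2.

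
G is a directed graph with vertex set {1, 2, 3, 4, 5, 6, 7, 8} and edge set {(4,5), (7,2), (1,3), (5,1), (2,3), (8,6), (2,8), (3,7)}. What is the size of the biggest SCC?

3

{2, 3, 7} are all mutually reachable — one SCC of size 3.
{1} is an SCC by itself.
{8} is an SCC by itself.
{5} is an SCC by itself.
{6} is an SCC by itself.
(and 1 more singleton SCC)
The largest has 3 vertices.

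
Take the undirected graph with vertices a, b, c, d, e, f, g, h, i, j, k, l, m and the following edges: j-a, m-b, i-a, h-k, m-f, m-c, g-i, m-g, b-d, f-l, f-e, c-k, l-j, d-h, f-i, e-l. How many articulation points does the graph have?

1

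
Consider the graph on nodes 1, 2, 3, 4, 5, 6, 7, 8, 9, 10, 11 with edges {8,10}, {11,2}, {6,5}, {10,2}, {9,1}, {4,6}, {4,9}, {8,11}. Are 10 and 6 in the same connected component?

The component containing 10 is {2, 8, 10, 11}, and 6 is not in it.

No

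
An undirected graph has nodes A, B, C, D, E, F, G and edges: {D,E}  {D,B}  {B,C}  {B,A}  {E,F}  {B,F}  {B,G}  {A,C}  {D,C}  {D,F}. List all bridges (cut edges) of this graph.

The edges on the cycle D-E-F-B-D are not bridges since each lies on that cycle.
But removing G–B disconnects G from B — this is a bridge.

B-G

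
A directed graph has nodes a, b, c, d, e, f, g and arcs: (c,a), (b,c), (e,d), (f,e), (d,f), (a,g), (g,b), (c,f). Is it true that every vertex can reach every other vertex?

No

There is no directed path from e to g, so the graph is not strongly connected.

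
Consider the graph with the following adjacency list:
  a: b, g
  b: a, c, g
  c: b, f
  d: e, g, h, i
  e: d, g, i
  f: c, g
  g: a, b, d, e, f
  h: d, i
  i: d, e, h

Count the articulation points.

Removing g increases the component count from 1 to 2, so g is a cut vertex.
By contrast removing f leaves 1 component; it is not a cut vertex. No other vertex is a cut vertex either.

1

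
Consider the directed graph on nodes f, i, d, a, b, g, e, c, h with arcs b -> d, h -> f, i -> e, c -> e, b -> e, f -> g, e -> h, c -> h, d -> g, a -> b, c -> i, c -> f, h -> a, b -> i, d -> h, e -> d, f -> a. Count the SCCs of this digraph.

3

{a, b, d, e, f, h, i} are all mutually reachable — one SCC of size 7.
{g} is an SCC by itself.
{c} is an SCC by itself.
That gives 3 strongly connected components.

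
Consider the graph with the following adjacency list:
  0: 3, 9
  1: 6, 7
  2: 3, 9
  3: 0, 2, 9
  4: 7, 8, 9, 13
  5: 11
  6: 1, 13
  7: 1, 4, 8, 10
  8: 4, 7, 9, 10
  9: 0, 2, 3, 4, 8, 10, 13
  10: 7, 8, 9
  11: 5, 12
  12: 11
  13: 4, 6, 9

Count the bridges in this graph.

2

The edges on the cycle 9-0-3-9 are not bridges since each lies on that cycle.
But removing 11-5 disconnects 11 from 5; removing 12-11 disconnects 12 from 11 — these are bridges.
That makes 2 bridges.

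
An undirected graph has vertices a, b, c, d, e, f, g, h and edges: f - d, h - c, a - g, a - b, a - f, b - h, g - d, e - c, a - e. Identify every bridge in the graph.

none

The edges on the cycle a-b-h-c-e-a are not bridges since each lies on that cycle.
Every edge lies on some cycle, so there are no bridges.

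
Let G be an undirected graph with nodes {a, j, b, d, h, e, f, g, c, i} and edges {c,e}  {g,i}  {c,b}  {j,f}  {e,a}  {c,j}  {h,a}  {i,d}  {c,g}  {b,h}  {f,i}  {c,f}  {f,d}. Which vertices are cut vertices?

Removing c increases the component count from 1 to 2, so c is a cut vertex.
By contrast removing d leaves 1 component; it is not a cut vertex. No other vertex is a cut vertex either.

c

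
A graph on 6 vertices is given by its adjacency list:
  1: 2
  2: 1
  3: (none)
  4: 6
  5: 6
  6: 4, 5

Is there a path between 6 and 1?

The component containing 6 is {4, 5, 6}, and 1 is not in it.

No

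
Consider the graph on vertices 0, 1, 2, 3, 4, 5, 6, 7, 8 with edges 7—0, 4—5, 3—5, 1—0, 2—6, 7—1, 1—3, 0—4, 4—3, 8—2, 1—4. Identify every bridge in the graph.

2-6, 2-8

The edges on the cycle 7-1-0-7 are not bridges since each lies on that cycle.
But removing 8—2 disconnects 8 from 2; removing 6—2 disconnects 6 from 2 — these are bridges.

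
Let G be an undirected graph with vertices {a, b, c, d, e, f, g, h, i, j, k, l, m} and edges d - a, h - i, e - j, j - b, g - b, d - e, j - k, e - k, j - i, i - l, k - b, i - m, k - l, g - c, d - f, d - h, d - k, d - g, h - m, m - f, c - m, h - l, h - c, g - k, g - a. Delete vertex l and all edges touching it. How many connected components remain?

1

With l gone, the remaining components are: {a, b, c, d, e, f, g, h, i, j, k, m}.
That is 1 component.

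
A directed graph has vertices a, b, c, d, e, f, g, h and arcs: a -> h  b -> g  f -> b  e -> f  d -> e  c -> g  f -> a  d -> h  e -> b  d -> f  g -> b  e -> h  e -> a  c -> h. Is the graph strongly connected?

There is no directed path from e to c, so the graph is not strongly connected.

No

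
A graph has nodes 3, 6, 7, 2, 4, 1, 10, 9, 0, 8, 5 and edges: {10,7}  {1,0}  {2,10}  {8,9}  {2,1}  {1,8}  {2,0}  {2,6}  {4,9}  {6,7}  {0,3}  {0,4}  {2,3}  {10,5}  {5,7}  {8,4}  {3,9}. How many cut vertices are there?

1

Removing 2 increases the component count from 1 to 2, so 2 is a cut vertex.
By contrast removing 9 leaves 1 component; it is not a cut vertex. No other vertex is a cut vertex either.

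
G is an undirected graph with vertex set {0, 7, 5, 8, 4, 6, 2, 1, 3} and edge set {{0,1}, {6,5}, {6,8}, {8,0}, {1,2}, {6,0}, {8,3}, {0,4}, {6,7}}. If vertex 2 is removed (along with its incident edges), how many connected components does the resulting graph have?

With 2 gone, the remaining components are: {0, 1, 3, 4, 5, 6, 7, 8}.
That is 1 component.

1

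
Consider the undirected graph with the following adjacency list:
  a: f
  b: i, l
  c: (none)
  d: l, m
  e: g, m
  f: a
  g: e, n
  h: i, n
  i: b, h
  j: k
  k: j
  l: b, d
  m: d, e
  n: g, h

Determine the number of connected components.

4

c is isolated — a component by itself.
Starting from a we can reach a, f. That is one component of size 2.
Starting from j we can reach j, k. That is one component of size 2.
Starting from b we can reach b, d, e, g, h, i, l, m, n. That is one component of size 9.
Total: 4 components.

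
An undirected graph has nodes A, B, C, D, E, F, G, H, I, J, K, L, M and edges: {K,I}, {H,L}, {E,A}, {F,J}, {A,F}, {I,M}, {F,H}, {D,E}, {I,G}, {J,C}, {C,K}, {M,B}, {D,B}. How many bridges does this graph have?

3

The edges on the cycle D-E-A-F-J-C-K-I-M-B-D are not bridges since each lies on that cycle.
But removing G–I disconnects G from I; removing H–L disconnects H from L; removing H–F disconnects H from F — these are bridges.
That makes 3 bridges.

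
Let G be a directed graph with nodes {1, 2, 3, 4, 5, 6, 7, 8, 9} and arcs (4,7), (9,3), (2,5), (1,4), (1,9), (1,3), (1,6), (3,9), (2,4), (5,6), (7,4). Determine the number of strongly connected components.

{3, 9} are all mutually reachable — one SCC of size 2.
{4, 7} are all mutually reachable — one SCC of size 2.
{1} is an SCC by itself.
{6} is an SCC by itself.
{8} is an SCC by itself.
(and 2 more singleton SCCs)
That gives 7 strongly connected components.

7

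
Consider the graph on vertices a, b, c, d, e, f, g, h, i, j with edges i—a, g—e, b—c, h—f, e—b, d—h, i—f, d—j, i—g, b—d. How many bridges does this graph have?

3

The edges on the cycle i-g-e-b-d-h-f-i are not bridges since each lies on that cycle.
But removing j—d disconnects j from d; removing b—c disconnects b from c; removing i—a disconnects i from a — these are bridges.
That makes 3 bridges.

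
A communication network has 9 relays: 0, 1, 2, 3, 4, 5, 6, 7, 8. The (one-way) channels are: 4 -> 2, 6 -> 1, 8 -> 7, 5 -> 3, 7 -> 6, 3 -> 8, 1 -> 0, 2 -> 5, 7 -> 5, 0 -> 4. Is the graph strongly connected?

Yes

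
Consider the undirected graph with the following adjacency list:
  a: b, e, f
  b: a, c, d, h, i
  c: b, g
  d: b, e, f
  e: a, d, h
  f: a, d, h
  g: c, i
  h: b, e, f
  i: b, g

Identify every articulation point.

Removing b increases the component count from 1 to 2, so b is a cut vertex.
By contrast removing h leaves 1 component; it is not a cut vertex. No other vertex is a cut vertex either.

b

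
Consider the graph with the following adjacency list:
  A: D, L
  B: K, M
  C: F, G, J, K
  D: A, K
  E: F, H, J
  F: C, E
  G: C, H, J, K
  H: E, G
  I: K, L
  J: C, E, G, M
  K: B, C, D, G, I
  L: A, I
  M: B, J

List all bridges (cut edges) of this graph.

none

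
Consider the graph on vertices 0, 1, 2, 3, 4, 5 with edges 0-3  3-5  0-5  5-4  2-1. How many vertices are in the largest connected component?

4

Starting from 1 we can reach 1, 2. That is one component of size 2.
Starting from 0 we can reach 0, 3, 4, 5. That is one component of size 4.
The largest has 4 vertices.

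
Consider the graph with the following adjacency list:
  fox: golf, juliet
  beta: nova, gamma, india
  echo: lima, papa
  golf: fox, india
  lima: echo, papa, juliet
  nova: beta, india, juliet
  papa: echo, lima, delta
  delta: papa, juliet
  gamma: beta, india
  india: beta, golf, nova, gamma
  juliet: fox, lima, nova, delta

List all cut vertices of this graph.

Removing juliet increases the component count from 1 to 2, so juliet is a cut vertex.
By contrast removing lima leaves 1 component; it is not a cut vertex. No other vertex is a cut vertex either.

juliet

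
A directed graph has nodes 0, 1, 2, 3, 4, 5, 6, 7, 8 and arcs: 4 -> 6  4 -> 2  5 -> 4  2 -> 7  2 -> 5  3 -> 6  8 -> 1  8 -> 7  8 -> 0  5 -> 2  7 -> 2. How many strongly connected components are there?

{2, 4, 5, 7} are all mutually reachable — one SCC of size 4.
{6} is an SCC by itself.
{0} is an SCC by itself.
{3} is an SCC by itself.
{8} is an SCC by itself.
(and 1 more singleton SCC)
That gives 6 strongly connected components.

6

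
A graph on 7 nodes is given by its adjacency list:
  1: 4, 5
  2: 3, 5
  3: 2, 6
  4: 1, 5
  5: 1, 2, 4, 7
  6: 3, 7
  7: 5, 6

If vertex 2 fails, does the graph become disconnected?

No

Deleting 2 leaves 1 component (was 1) (its neighbors 3, 5 remain connected to each other), so 2 is not a cut vertex.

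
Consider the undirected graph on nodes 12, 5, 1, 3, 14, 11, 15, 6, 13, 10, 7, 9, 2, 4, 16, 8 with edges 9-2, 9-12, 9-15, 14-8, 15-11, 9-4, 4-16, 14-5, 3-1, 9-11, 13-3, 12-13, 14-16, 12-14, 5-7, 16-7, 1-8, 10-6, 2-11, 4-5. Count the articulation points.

Removing 9 increases the component count from 2 to 3, so 9 is a cut vertex.
By contrast removing 5 leaves 2 components; it is not a cut vertex. No other vertex is a cut vertex either.

1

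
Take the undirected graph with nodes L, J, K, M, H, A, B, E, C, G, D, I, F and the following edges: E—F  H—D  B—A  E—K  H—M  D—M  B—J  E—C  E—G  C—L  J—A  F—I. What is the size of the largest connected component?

Starting from A we can reach A, B, J. That is one component of size 3.
Starting from D we can reach D, H, M. That is one component of size 3.
Starting from C we can reach C, E, F, G, I, K, L. That is one component of size 7.
The largest has 7 vertices.

7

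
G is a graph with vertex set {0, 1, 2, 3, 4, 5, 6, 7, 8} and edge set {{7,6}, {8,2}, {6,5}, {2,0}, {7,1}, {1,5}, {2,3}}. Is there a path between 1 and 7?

Yes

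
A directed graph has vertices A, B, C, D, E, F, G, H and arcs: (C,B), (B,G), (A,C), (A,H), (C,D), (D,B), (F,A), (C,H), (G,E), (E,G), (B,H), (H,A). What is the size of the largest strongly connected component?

5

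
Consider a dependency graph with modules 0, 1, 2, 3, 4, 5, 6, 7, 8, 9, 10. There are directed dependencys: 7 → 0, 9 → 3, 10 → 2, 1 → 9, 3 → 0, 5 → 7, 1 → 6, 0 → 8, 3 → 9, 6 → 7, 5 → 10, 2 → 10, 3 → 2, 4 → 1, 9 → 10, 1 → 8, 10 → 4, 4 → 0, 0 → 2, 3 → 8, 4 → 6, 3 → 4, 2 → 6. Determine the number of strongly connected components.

{0, 1, 2, 3, 4, 6, 7, 9, 10} are all mutually reachable — one SCC of size 9.
{5} is an SCC by itself.
{8} is an SCC by itself.
That gives 3 strongly connected components.

3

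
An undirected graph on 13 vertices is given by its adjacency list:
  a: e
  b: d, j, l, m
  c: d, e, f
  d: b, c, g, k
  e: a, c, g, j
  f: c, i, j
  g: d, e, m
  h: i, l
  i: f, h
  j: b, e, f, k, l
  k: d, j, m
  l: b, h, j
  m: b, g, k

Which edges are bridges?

a-e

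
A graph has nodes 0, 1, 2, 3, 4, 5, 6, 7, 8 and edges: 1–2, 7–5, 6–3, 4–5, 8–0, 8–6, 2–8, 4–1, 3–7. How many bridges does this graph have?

The edges on the cycle 4-1-2-8-6-3-7-5-4 are not bridges since each lies on that cycle.
But removing 0–8 disconnects 0 from 8 — this is a bridge.

1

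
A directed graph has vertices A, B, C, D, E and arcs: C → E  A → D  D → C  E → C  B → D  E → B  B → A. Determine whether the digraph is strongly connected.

Yes

From B we can reach every vertex (A, B, C, D, E), and every vertex can reach B (A, B, C, D, E). So the whole graph is one strongly connected component.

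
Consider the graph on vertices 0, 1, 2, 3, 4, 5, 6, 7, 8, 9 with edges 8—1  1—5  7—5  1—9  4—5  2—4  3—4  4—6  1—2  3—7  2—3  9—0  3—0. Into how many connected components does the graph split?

Starting from 0 we can reach 0, 1, 2, 3, 4, 5, 6, 7, 8, 9. That is one component of size 10.
Total: 1 component.

1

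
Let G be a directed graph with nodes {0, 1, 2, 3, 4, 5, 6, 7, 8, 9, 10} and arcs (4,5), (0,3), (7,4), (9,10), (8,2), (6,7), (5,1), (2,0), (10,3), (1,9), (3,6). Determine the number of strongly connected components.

{1, 3, 4, 5, 6, 7, 9, 10} are all mutually reachable — one SCC of size 8.
{0} is an SCC by itself.
{2} is an SCC by itself.
{8} is an SCC by itself.
That gives 4 strongly connected components.

4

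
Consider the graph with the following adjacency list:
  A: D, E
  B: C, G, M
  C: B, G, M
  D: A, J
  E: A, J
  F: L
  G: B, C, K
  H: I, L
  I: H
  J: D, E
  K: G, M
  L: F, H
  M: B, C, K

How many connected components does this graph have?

3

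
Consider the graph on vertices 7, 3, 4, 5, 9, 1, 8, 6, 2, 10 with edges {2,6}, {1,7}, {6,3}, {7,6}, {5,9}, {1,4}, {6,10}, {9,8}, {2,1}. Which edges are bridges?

The edges on the cycle 2-1-7-6-2 are not bridges since each lies on that cycle.
But removing 6–10 disconnects 6 from 10; removing 9–8 disconnects 9 from 8; removing 6–3 disconnects 6 from 3; removing 9–5 disconnects 9 from 5 — these are bridges.
In total 5 edges are bridges.

1-4, 10-6, 3-6, 5-9, 8-9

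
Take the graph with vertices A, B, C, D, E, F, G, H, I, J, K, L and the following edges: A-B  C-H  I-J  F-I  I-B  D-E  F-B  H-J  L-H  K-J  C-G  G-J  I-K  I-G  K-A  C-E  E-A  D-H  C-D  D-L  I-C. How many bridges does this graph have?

0

The edges on the cycle D-L-H-D are not bridges since each lies on that cycle.
Every edge lies on some cycle, so there are no bridges.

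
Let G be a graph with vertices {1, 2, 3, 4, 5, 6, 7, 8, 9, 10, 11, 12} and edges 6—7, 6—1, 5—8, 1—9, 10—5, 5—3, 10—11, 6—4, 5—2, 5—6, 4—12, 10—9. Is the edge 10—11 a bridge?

Removing 10—11 leaves no path between 10 and 11: the component count goes from 1 to 2. So it is a bridge.

Yes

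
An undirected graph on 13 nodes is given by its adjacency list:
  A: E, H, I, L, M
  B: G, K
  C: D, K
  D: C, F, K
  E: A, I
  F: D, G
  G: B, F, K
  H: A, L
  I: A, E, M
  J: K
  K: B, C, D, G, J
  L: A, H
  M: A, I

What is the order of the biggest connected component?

Starting from A we can reach A, E, H, I, L, M. That is one component of size 6.
Starting from B we can reach B, C, D, F, G, J, K. That is one component of size 7.
The largest has 7 vertices.

7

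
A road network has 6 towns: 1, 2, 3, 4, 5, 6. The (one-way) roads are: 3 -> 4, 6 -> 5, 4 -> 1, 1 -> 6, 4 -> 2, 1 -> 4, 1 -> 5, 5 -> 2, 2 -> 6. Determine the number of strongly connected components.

{2, 5, 6} are all mutually reachable — one SCC of size 3.
{1, 4} are all mutually reachable — one SCC of size 2.
{3} is an SCC by itself.
That gives 3 strongly connected components.

3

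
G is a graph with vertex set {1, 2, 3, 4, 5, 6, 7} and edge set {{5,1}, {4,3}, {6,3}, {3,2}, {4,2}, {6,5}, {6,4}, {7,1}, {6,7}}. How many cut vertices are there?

Removing 6 increases the component count from 1 to 2, so 6 is a cut vertex.
By contrast removing 2 leaves 1 component; it is not a cut vertex. No other vertex is a cut vertex either.

1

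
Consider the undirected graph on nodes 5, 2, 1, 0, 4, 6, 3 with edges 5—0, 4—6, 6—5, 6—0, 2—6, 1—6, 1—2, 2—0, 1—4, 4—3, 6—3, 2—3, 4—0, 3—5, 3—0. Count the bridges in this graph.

0

The edges on the cycle 6-3-5-6 are not bridges since each lies on that cycle.
Every edge lies on some cycle, so there are no bridges.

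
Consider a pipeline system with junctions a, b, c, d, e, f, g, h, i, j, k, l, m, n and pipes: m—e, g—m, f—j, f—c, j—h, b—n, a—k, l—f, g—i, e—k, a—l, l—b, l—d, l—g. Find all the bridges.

The edges on the cycle a-l-g-m-e-k-a are not bridges since each lies on that cycle.
But removing j—h disconnects j from h; removing c—f disconnects c from f; removing l—b disconnects l from b; removing g—i disconnects g from i — these are bridges.
In total 8 edges are bridges.

b-l, b-n, c-f, d-l, f-j, f-l, g-i, h-j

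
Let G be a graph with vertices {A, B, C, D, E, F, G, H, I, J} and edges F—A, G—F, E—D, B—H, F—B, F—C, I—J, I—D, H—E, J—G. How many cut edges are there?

2

The edges on the cycle I-J-G-F-B-H-E-D-I are not bridges since each lies on that cycle.
But removing A—F disconnects A from F; removing C—F disconnects C from F — these are bridges.
That makes 2 bridges.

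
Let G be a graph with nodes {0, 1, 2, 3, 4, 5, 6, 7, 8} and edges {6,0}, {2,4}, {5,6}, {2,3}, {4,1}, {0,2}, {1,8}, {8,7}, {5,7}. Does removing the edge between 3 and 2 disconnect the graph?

Removing 3–2 leaves no path between 3 and 2: the component count goes from 1 to 2. So it is a bridge.

Yes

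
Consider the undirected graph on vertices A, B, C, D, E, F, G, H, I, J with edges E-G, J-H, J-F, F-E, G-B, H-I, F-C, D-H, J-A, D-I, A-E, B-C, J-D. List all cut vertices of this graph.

Removing J increases the component count from 1 to 2, so J is a cut vertex.
By contrast removing F leaves 1 component; it is not a cut vertex. No other vertex is a cut vertex either.

J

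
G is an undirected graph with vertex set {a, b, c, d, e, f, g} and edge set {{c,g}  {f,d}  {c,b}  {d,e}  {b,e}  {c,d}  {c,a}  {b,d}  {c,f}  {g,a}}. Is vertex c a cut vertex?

Deleting c raises the number of components from 1 to 2, so c is a cut vertex.

Yes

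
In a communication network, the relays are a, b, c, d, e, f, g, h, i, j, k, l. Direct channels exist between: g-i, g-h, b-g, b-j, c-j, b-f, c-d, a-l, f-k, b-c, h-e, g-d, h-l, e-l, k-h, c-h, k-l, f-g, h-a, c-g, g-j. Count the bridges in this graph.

The edges on the cycle h-e-l-h are not bridges since each lies on that cycle.
But removing g-i disconnects g from i — this is a bridge.

1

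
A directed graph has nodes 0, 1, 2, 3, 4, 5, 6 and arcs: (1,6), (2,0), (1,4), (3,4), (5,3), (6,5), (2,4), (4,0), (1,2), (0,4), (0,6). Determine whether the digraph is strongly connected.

No

There is no directed path from 6 to 1, so the graph is not strongly connected.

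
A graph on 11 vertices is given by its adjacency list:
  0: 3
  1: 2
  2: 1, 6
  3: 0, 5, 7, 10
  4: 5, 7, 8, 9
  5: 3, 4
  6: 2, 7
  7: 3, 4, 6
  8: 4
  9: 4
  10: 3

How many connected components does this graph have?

1

Starting from 0 we can reach 0, 1, 2, 3, 4, 5, 6, 7, 8, 9, 10. That is one component of size 11.
Total: 1 component.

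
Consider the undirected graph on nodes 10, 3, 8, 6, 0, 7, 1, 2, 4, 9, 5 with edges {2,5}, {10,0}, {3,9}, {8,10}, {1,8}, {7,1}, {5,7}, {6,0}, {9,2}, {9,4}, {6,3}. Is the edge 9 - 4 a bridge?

Removing 9 - 4 leaves no path between 9 and 4: the component count goes from 1 to 2. So it is a bridge.

Yes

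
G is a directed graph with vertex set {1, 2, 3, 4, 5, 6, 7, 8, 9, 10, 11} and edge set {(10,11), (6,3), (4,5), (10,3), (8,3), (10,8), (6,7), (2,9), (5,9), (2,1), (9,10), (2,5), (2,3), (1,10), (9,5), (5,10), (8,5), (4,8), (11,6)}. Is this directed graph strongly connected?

No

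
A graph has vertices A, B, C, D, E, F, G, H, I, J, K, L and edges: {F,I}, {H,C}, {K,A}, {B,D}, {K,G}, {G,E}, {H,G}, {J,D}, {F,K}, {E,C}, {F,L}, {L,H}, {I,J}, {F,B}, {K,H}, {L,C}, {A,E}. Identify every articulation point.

Removing F increases the component count from 1 to 2, so F is a cut vertex.
By contrast removing B leaves 1 component; it is not a cut vertex. No other vertex is a cut vertex either.

F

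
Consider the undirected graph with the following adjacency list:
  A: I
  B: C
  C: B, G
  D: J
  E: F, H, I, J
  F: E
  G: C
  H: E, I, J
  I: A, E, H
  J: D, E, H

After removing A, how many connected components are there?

2

With A gone, the remaining components are: {B, C, G}; {D, E, F, H, I, J}.
That is 2 components.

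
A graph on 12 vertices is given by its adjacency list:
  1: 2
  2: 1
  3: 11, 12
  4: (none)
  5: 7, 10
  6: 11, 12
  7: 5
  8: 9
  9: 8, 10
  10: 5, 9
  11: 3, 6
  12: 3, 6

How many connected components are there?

4 is isolated — a component by itself.
Starting from 1 we can reach 1, 2. That is one component of size 2.
Starting from 3 we can reach 3, 6, 11, 12. That is one component of size 4.
Starting from 5 we can reach 5, 7, 8, 9, 10. That is one component of size 5.
Total: 4 components.

4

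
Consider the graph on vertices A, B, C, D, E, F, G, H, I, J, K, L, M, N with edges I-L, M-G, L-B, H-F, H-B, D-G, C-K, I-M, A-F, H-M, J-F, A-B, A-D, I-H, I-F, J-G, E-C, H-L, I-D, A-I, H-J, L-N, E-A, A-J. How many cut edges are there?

The edges on the cycle H-M-G-J-H are not bridges since each lies on that cycle.
But removing K-C disconnects K from C; removing L-N disconnects L from N; removing C-E disconnects C from E; removing A-E disconnects A from E — these are bridges.
That makes 4 bridges.

4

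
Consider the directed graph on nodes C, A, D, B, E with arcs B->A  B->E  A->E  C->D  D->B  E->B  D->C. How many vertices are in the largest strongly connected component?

{A, B, E} are all mutually reachable — one SCC of size 3.
{C, D} are all mutually reachable — one SCC of size 2.
The largest has 3 vertices.

3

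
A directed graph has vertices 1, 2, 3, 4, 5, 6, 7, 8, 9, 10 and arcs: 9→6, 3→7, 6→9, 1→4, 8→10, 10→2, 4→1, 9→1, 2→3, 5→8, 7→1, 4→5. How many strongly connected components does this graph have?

{1, 2, 3, 4, 5, 7, 8, 10} are all mutually reachable — one SCC of size 8.
{6, 9} are all mutually reachable — one SCC of size 2.
That gives 2 strongly connected components.

2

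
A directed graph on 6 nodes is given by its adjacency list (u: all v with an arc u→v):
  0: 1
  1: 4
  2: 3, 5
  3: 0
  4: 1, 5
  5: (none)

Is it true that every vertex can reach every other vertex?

There is no directed path from 1 to 2, so the graph is not strongly connected.

No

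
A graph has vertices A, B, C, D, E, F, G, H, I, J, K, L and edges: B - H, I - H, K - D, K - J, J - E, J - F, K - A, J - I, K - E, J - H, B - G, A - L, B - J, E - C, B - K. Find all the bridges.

The edges on the cycle J-I-H-J are not bridges since each lies on that cycle.
But removing A - L disconnects A from L; removing B - G disconnects B from G; removing C - E disconnects C from E; removing F - J disconnects F from J — these are bridges.
In total 6 edges are bridges.

A-K, A-L, B-G, C-E, D-K, F-J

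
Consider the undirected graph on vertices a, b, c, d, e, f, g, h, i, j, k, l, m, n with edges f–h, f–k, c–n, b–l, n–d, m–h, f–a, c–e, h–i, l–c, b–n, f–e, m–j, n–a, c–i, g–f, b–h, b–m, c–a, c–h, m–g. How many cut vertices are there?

3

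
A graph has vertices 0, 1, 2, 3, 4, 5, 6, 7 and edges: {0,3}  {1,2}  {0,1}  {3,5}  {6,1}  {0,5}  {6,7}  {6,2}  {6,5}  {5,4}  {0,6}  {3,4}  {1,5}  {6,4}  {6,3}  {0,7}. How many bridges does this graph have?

0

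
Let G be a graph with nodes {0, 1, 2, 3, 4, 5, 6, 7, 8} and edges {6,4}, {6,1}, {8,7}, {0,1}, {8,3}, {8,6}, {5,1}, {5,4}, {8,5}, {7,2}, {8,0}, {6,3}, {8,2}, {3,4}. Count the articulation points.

Removing 8 increases the component count from 1 to 2, so 8 is a cut vertex.
By contrast removing 1 leaves 1 component; it is not a cut vertex. No other vertex is a cut vertex either.

1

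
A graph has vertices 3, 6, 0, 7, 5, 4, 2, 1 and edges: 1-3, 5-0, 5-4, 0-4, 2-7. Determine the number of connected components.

4

6 is isolated — a component by itself.
Starting from 1 we can reach 1, 3. That is one component of size 2.
Starting from 2 we can reach 2, 7. That is one component of size 2.
Starting from 0 we can reach 0, 4, 5. That is one component of size 3.
Total: 4 components.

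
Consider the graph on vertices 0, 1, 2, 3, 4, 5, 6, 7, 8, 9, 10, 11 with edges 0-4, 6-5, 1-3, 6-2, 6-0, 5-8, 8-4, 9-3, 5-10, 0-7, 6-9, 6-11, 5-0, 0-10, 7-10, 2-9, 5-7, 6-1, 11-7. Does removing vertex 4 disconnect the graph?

Deleting 4 leaves 1 component (was 1) (its neighbors 0, 8 remain connected to each other), so 4 is not a cut vertex.

No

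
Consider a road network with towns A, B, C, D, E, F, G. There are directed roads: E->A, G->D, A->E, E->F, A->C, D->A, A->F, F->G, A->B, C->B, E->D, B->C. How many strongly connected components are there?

2

{A, D, E, F, G} are all mutually reachable — one SCC of size 5.
{B, C} are all mutually reachable — one SCC of size 2.
That gives 2 strongly connected components.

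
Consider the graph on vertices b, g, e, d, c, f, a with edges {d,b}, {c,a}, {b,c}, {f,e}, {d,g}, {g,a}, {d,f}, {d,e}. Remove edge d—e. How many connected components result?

1

d and e are still connected via d-f-e, so the component count stays at 1.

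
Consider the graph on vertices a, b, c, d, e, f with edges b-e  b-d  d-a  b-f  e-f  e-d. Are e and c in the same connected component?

No

The component containing e is {a, b, d, e, f}, and c is not in it.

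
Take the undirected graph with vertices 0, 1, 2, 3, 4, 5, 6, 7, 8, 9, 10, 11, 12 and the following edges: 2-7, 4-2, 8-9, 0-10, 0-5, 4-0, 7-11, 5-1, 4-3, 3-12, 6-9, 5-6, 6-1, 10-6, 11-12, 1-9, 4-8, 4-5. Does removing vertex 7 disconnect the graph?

Deleting 7 leaves 1 component (was 1) (its neighbors 2, 11 remain connected to each other), so 7 is not a cut vertex.

No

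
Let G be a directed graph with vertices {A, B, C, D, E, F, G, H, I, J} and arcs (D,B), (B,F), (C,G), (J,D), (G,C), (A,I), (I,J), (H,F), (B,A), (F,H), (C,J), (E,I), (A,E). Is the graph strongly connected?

No

There is no directed path from H to I, so the graph is not strongly connected.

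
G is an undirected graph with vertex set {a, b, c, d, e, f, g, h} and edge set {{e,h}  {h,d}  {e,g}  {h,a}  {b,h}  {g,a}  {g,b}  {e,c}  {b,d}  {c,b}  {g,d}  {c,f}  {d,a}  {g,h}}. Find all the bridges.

c-f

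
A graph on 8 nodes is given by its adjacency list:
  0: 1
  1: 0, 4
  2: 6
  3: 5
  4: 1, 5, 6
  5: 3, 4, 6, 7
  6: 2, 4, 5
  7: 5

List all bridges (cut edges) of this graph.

0-1, 1-4, 2-6, 3-5, 5-7

The edges on the cycle 4-6-5-4 are not bridges since each lies on that cycle.
But removing 2-6 disconnects 2 from 6; removing 5-7 disconnects 5 from 7; removing 4-1 disconnects 4 from 1; removing 0-1 disconnects 0 from 1 — these are bridges.
In total 5 edges are bridges.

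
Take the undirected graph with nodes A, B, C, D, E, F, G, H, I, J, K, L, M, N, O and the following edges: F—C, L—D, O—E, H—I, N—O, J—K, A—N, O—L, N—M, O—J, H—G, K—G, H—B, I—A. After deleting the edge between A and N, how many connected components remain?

2

A and N are still connected via A-I-H-G-K-J-O-N, so the component count stays at 2.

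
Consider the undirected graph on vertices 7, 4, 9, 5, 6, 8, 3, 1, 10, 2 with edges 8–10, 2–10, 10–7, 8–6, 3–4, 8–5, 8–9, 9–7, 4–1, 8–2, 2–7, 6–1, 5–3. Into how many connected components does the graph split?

1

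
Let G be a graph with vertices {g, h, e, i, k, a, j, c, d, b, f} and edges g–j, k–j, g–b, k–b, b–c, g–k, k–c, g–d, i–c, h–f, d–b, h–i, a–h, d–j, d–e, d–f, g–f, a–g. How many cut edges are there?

1

The edges on the cycle g-d-j-g are not bridges since each lies on that cycle.
But removing e–d disconnects e from d — this is a bridge.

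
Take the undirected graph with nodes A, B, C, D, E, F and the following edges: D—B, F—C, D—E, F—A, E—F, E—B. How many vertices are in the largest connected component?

Starting from A we can reach A, B, C, D, E, F. That is one component of size 6.
The largest has 6 vertices.

6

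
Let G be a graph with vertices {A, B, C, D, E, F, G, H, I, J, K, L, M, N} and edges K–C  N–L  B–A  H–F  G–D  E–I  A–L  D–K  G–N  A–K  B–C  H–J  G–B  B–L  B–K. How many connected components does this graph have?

4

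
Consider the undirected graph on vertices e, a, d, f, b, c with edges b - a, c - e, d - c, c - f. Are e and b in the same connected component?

No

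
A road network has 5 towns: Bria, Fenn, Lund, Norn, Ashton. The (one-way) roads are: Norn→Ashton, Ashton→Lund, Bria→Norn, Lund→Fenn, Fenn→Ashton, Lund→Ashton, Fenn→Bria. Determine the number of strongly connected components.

{Bria, Fenn, Lund, Norn, Ashton} are all mutually reachable — one SCC of size 5.
That gives 1 strongly connected component.

1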